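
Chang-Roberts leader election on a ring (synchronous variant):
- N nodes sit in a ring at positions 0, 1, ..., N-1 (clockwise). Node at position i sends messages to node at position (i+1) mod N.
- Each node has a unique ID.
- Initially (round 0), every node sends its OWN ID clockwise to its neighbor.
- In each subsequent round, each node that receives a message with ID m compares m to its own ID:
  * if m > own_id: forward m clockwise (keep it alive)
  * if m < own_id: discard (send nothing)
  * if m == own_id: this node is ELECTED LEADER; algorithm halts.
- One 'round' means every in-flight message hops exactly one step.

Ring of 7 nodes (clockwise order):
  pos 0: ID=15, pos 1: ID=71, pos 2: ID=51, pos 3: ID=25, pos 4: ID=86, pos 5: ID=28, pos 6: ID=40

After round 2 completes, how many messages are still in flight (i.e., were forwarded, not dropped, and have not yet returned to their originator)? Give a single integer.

Round 1: pos1(id71) recv 15: drop; pos2(id51) recv 71: fwd; pos3(id25) recv 51: fwd; pos4(id86) recv 25: drop; pos5(id28) recv 86: fwd; pos6(id40) recv 28: drop; pos0(id15) recv 40: fwd
Round 2: pos3(id25) recv 71: fwd; pos4(id86) recv 51: drop; pos6(id40) recv 86: fwd; pos1(id71) recv 40: drop
After round 2: 2 messages still in flight

Answer: 2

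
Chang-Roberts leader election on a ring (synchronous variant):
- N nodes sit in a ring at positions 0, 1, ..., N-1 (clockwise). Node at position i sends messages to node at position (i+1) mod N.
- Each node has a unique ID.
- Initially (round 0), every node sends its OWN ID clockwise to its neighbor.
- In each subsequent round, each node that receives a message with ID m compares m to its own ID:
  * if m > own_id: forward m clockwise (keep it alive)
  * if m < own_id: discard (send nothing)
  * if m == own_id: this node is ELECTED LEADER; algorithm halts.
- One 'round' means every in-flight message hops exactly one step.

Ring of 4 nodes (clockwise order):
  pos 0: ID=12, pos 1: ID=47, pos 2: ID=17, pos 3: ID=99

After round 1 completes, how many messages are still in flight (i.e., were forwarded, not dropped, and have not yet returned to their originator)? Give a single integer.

Answer: 2

Derivation:
Round 1: pos1(id47) recv 12: drop; pos2(id17) recv 47: fwd; pos3(id99) recv 17: drop; pos0(id12) recv 99: fwd
After round 1: 2 messages still in flight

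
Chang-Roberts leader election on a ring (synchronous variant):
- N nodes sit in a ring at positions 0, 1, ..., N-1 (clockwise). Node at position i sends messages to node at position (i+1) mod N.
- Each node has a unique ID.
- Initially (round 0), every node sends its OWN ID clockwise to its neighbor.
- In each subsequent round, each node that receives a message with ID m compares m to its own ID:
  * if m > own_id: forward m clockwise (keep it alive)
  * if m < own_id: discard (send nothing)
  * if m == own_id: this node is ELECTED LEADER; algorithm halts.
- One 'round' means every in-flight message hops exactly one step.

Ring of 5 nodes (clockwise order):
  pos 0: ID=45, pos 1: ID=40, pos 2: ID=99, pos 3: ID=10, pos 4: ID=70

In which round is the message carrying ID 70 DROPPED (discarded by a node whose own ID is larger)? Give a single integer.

Answer: 3

Derivation:
Round 1: pos1(id40) recv 45: fwd; pos2(id99) recv 40: drop; pos3(id10) recv 99: fwd; pos4(id70) recv 10: drop; pos0(id45) recv 70: fwd
Round 2: pos2(id99) recv 45: drop; pos4(id70) recv 99: fwd; pos1(id40) recv 70: fwd
Round 3: pos0(id45) recv 99: fwd; pos2(id99) recv 70: drop
Round 4: pos1(id40) recv 99: fwd
Round 5: pos2(id99) recv 99: ELECTED
Message ID 70 originates at pos 4; dropped at pos 2 in round 3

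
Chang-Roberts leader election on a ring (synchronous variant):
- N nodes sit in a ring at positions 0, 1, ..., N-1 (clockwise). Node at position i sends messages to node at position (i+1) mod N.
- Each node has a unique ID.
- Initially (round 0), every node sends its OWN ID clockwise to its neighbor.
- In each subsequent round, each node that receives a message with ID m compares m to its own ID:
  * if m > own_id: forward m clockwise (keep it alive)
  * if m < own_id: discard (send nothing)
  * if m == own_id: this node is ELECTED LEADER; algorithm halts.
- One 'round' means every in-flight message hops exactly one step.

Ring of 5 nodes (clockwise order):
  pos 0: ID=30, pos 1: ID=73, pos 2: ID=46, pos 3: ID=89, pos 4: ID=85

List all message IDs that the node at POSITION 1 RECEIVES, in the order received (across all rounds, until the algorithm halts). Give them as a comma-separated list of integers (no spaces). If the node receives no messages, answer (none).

Round 1: pos1(id73) recv 30: drop; pos2(id46) recv 73: fwd; pos3(id89) recv 46: drop; pos4(id85) recv 89: fwd; pos0(id30) recv 85: fwd
Round 2: pos3(id89) recv 73: drop; pos0(id30) recv 89: fwd; pos1(id73) recv 85: fwd
Round 3: pos1(id73) recv 89: fwd; pos2(id46) recv 85: fwd
Round 4: pos2(id46) recv 89: fwd; pos3(id89) recv 85: drop
Round 5: pos3(id89) recv 89: ELECTED

Answer: 30,85,89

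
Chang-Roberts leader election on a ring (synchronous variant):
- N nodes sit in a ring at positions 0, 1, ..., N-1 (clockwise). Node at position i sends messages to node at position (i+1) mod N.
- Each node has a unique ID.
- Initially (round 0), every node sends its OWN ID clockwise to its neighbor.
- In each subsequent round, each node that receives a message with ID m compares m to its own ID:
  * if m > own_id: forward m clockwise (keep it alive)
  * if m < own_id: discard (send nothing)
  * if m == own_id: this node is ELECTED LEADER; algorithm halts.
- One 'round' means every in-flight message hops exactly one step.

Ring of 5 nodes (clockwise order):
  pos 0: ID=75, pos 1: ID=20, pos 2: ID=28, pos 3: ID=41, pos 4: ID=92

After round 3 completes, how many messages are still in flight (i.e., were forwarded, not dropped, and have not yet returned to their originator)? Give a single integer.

Round 1: pos1(id20) recv 75: fwd; pos2(id28) recv 20: drop; pos3(id41) recv 28: drop; pos4(id92) recv 41: drop; pos0(id75) recv 92: fwd
Round 2: pos2(id28) recv 75: fwd; pos1(id20) recv 92: fwd
Round 3: pos3(id41) recv 75: fwd; pos2(id28) recv 92: fwd
After round 3: 2 messages still in flight

Answer: 2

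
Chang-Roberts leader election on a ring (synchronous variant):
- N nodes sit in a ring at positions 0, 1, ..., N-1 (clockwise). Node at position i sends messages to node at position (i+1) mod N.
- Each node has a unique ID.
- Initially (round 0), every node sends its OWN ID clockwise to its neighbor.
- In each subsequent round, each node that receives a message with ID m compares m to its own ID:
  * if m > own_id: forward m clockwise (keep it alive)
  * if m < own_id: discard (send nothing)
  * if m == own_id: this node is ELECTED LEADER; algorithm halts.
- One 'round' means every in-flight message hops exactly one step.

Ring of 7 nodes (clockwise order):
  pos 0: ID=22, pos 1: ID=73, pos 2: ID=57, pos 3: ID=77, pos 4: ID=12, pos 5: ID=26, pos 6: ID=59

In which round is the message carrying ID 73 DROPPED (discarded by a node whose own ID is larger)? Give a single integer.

Answer: 2

Derivation:
Round 1: pos1(id73) recv 22: drop; pos2(id57) recv 73: fwd; pos3(id77) recv 57: drop; pos4(id12) recv 77: fwd; pos5(id26) recv 12: drop; pos6(id59) recv 26: drop; pos0(id22) recv 59: fwd
Round 2: pos3(id77) recv 73: drop; pos5(id26) recv 77: fwd; pos1(id73) recv 59: drop
Round 3: pos6(id59) recv 77: fwd
Round 4: pos0(id22) recv 77: fwd
Round 5: pos1(id73) recv 77: fwd
Round 6: pos2(id57) recv 77: fwd
Round 7: pos3(id77) recv 77: ELECTED
Message ID 73 originates at pos 1; dropped at pos 3 in round 2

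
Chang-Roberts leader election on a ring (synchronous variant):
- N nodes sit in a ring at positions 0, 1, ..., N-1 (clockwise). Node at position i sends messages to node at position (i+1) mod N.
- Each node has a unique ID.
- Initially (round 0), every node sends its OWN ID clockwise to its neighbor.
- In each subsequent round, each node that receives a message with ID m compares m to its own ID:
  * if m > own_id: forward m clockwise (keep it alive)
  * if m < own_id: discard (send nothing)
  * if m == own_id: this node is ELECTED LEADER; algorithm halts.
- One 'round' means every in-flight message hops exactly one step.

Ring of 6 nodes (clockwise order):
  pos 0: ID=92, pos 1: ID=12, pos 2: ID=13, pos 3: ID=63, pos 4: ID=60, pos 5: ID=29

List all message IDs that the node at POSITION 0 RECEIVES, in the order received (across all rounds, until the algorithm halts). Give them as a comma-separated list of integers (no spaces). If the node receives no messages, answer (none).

Round 1: pos1(id12) recv 92: fwd; pos2(id13) recv 12: drop; pos3(id63) recv 13: drop; pos4(id60) recv 63: fwd; pos5(id29) recv 60: fwd; pos0(id92) recv 29: drop
Round 2: pos2(id13) recv 92: fwd; pos5(id29) recv 63: fwd; pos0(id92) recv 60: drop
Round 3: pos3(id63) recv 92: fwd; pos0(id92) recv 63: drop
Round 4: pos4(id60) recv 92: fwd
Round 5: pos5(id29) recv 92: fwd
Round 6: pos0(id92) recv 92: ELECTED

Answer: 29,60,63,92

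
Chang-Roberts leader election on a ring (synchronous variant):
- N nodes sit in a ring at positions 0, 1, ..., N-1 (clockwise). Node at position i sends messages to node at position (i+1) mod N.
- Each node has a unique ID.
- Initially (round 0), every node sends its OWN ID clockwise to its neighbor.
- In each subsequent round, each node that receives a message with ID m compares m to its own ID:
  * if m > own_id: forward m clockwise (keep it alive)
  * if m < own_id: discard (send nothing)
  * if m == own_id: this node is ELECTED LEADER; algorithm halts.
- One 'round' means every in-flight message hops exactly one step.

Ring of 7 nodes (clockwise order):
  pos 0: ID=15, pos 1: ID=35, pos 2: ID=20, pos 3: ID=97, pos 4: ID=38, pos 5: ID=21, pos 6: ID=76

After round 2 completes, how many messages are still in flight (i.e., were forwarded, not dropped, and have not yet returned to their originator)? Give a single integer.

Round 1: pos1(id35) recv 15: drop; pos2(id20) recv 35: fwd; pos3(id97) recv 20: drop; pos4(id38) recv 97: fwd; pos5(id21) recv 38: fwd; pos6(id76) recv 21: drop; pos0(id15) recv 76: fwd
Round 2: pos3(id97) recv 35: drop; pos5(id21) recv 97: fwd; pos6(id76) recv 38: drop; pos1(id35) recv 76: fwd
After round 2: 2 messages still in flight

Answer: 2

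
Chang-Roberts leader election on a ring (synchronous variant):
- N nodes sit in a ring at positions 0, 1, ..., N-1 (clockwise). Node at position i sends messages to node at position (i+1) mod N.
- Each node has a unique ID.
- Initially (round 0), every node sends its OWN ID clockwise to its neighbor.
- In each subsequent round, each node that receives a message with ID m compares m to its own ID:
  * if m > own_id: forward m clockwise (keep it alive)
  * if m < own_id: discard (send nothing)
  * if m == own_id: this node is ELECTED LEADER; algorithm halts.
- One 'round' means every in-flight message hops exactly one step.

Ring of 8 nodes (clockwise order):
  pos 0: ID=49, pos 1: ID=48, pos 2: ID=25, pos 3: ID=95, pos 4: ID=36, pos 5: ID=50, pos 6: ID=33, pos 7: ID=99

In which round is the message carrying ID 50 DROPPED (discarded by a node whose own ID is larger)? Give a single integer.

Answer: 2

Derivation:
Round 1: pos1(id48) recv 49: fwd; pos2(id25) recv 48: fwd; pos3(id95) recv 25: drop; pos4(id36) recv 95: fwd; pos5(id50) recv 36: drop; pos6(id33) recv 50: fwd; pos7(id99) recv 33: drop; pos0(id49) recv 99: fwd
Round 2: pos2(id25) recv 49: fwd; pos3(id95) recv 48: drop; pos5(id50) recv 95: fwd; pos7(id99) recv 50: drop; pos1(id48) recv 99: fwd
Round 3: pos3(id95) recv 49: drop; pos6(id33) recv 95: fwd; pos2(id25) recv 99: fwd
Round 4: pos7(id99) recv 95: drop; pos3(id95) recv 99: fwd
Round 5: pos4(id36) recv 99: fwd
Round 6: pos5(id50) recv 99: fwd
Round 7: pos6(id33) recv 99: fwd
Round 8: pos7(id99) recv 99: ELECTED
Message ID 50 originates at pos 5; dropped at pos 7 in round 2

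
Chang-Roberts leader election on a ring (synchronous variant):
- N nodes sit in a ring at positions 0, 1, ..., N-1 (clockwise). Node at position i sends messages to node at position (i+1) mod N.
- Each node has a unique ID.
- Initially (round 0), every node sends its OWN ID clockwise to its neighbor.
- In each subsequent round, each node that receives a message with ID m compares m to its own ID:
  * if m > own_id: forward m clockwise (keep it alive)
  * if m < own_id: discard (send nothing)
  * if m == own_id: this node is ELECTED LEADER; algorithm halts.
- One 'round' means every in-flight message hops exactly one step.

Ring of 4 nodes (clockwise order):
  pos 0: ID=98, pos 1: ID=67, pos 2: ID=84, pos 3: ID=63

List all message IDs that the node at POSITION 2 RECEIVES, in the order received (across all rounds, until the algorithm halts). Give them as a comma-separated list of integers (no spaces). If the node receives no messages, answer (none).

Answer: 67,98

Derivation:
Round 1: pos1(id67) recv 98: fwd; pos2(id84) recv 67: drop; pos3(id63) recv 84: fwd; pos0(id98) recv 63: drop
Round 2: pos2(id84) recv 98: fwd; pos0(id98) recv 84: drop
Round 3: pos3(id63) recv 98: fwd
Round 4: pos0(id98) recv 98: ELECTED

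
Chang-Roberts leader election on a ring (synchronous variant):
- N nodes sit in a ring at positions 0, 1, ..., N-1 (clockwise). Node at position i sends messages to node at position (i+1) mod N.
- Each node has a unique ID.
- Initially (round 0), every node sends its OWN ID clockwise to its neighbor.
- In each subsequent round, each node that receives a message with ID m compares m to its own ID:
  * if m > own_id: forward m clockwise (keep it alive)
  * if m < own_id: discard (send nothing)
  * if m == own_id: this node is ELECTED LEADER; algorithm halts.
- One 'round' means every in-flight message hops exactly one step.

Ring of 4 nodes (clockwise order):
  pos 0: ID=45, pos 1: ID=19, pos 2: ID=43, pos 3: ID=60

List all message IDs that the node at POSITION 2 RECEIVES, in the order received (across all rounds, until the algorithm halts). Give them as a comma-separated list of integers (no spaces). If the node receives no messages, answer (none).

Round 1: pos1(id19) recv 45: fwd; pos2(id43) recv 19: drop; pos3(id60) recv 43: drop; pos0(id45) recv 60: fwd
Round 2: pos2(id43) recv 45: fwd; pos1(id19) recv 60: fwd
Round 3: pos3(id60) recv 45: drop; pos2(id43) recv 60: fwd
Round 4: pos3(id60) recv 60: ELECTED

Answer: 19,45,60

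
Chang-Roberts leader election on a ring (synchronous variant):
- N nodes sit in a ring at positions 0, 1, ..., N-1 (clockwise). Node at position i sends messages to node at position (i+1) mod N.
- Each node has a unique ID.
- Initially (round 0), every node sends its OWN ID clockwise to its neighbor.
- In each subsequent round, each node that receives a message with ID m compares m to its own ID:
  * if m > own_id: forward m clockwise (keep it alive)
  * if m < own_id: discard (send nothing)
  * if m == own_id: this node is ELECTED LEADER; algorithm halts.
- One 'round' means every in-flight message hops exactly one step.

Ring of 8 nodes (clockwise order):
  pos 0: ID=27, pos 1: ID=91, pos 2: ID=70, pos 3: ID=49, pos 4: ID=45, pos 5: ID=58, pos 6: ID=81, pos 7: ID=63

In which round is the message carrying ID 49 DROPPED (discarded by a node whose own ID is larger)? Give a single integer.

Answer: 2

Derivation:
Round 1: pos1(id91) recv 27: drop; pos2(id70) recv 91: fwd; pos3(id49) recv 70: fwd; pos4(id45) recv 49: fwd; pos5(id58) recv 45: drop; pos6(id81) recv 58: drop; pos7(id63) recv 81: fwd; pos0(id27) recv 63: fwd
Round 2: pos3(id49) recv 91: fwd; pos4(id45) recv 70: fwd; pos5(id58) recv 49: drop; pos0(id27) recv 81: fwd; pos1(id91) recv 63: drop
Round 3: pos4(id45) recv 91: fwd; pos5(id58) recv 70: fwd; pos1(id91) recv 81: drop
Round 4: pos5(id58) recv 91: fwd; pos6(id81) recv 70: drop
Round 5: pos6(id81) recv 91: fwd
Round 6: pos7(id63) recv 91: fwd
Round 7: pos0(id27) recv 91: fwd
Round 8: pos1(id91) recv 91: ELECTED
Message ID 49 originates at pos 3; dropped at pos 5 in round 2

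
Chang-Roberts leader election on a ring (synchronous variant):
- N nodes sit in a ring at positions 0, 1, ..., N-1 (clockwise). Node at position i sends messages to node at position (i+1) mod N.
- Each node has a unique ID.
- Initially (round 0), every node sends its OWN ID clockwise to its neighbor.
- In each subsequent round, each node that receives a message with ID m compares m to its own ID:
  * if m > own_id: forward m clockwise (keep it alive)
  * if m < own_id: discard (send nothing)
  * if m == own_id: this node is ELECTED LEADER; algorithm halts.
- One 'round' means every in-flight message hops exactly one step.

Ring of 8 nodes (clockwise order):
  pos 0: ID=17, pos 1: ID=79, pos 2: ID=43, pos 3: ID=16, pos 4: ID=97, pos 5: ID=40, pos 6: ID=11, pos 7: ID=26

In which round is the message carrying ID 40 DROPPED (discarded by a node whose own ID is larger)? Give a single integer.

Answer: 4

Derivation:
Round 1: pos1(id79) recv 17: drop; pos2(id43) recv 79: fwd; pos3(id16) recv 43: fwd; pos4(id97) recv 16: drop; pos5(id40) recv 97: fwd; pos6(id11) recv 40: fwd; pos7(id26) recv 11: drop; pos0(id17) recv 26: fwd
Round 2: pos3(id16) recv 79: fwd; pos4(id97) recv 43: drop; pos6(id11) recv 97: fwd; pos7(id26) recv 40: fwd; pos1(id79) recv 26: drop
Round 3: pos4(id97) recv 79: drop; pos7(id26) recv 97: fwd; pos0(id17) recv 40: fwd
Round 4: pos0(id17) recv 97: fwd; pos1(id79) recv 40: drop
Round 5: pos1(id79) recv 97: fwd
Round 6: pos2(id43) recv 97: fwd
Round 7: pos3(id16) recv 97: fwd
Round 8: pos4(id97) recv 97: ELECTED
Message ID 40 originates at pos 5; dropped at pos 1 in round 4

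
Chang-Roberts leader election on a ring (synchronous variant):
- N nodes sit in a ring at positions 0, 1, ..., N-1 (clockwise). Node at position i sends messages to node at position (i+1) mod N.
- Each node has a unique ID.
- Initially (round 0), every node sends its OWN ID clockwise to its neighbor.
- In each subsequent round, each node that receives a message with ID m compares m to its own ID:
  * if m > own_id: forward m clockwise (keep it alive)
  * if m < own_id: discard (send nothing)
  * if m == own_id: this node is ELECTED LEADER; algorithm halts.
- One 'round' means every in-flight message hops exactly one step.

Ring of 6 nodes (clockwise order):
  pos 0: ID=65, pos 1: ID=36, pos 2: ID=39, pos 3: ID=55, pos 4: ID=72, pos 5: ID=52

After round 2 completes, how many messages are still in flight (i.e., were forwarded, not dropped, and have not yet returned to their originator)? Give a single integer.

Answer: 2

Derivation:
Round 1: pos1(id36) recv 65: fwd; pos2(id39) recv 36: drop; pos3(id55) recv 39: drop; pos4(id72) recv 55: drop; pos5(id52) recv 72: fwd; pos0(id65) recv 52: drop
Round 2: pos2(id39) recv 65: fwd; pos0(id65) recv 72: fwd
After round 2: 2 messages still in flight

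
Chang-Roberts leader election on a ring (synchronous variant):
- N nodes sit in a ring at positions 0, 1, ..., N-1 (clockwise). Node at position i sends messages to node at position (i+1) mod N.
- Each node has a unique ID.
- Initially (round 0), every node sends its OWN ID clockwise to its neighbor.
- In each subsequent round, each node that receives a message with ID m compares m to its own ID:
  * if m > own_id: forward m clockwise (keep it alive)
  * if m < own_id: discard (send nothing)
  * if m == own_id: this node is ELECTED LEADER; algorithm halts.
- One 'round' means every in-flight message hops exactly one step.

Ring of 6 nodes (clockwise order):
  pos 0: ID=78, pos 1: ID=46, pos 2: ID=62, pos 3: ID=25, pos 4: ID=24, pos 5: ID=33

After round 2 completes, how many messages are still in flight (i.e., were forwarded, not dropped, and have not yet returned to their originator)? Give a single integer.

Answer: 2

Derivation:
Round 1: pos1(id46) recv 78: fwd; pos2(id62) recv 46: drop; pos3(id25) recv 62: fwd; pos4(id24) recv 25: fwd; pos5(id33) recv 24: drop; pos0(id78) recv 33: drop
Round 2: pos2(id62) recv 78: fwd; pos4(id24) recv 62: fwd; pos5(id33) recv 25: drop
After round 2: 2 messages still in flight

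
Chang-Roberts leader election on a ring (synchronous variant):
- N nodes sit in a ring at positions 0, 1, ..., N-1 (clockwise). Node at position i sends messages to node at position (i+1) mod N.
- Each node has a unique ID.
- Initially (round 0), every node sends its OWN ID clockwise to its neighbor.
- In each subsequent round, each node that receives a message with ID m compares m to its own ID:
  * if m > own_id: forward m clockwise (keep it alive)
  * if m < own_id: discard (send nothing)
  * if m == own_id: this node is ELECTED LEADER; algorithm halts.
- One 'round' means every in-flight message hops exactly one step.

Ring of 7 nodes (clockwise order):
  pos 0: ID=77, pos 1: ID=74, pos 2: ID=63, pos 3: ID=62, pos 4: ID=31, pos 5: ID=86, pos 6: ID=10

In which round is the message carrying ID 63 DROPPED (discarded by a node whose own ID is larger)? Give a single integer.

Round 1: pos1(id74) recv 77: fwd; pos2(id63) recv 74: fwd; pos3(id62) recv 63: fwd; pos4(id31) recv 62: fwd; pos5(id86) recv 31: drop; pos6(id10) recv 86: fwd; pos0(id77) recv 10: drop
Round 2: pos2(id63) recv 77: fwd; pos3(id62) recv 74: fwd; pos4(id31) recv 63: fwd; pos5(id86) recv 62: drop; pos0(id77) recv 86: fwd
Round 3: pos3(id62) recv 77: fwd; pos4(id31) recv 74: fwd; pos5(id86) recv 63: drop; pos1(id74) recv 86: fwd
Round 4: pos4(id31) recv 77: fwd; pos5(id86) recv 74: drop; pos2(id63) recv 86: fwd
Round 5: pos5(id86) recv 77: drop; pos3(id62) recv 86: fwd
Round 6: pos4(id31) recv 86: fwd
Round 7: pos5(id86) recv 86: ELECTED
Message ID 63 originates at pos 2; dropped at pos 5 in round 3

Answer: 3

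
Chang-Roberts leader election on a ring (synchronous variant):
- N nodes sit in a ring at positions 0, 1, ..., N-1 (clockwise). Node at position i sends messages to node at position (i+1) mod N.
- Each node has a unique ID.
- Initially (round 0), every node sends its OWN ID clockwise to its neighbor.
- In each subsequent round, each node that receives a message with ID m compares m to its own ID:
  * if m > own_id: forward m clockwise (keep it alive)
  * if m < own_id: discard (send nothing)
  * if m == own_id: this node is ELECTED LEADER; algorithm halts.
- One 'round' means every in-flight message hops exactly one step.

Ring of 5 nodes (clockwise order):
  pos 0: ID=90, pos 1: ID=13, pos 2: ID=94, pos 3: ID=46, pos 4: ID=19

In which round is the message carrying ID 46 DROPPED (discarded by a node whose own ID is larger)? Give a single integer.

Answer: 2

Derivation:
Round 1: pos1(id13) recv 90: fwd; pos2(id94) recv 13: drop; pos3(id46) recv 94: fwd; pos4(id19) recv 46: fwd; pos0(id90) recv 19: drop
Round 2: pos2(id94) recv 90: drop; pos4(id19) recv 94: fwd; pos0(id90) recv 46: drop
Round 3: pos0(id90) recv 94: fwd
Round 4: pos1(id13) recv 94: fwd
Round 5: pos2(id94) recv 94: ELECTED
Message ID 46 originates at pos 3; dropped at pos 0 in round 2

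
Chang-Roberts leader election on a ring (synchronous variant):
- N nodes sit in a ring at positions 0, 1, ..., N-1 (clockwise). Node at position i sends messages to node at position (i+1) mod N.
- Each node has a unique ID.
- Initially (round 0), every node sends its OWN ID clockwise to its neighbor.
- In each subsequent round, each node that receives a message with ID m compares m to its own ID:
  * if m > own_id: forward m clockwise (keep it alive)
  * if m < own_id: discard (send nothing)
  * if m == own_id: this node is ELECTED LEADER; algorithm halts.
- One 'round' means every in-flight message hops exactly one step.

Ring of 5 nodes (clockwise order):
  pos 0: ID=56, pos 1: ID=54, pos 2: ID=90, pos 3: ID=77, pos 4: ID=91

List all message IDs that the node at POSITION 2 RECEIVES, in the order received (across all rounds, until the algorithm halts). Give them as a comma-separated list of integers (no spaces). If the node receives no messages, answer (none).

Round 1: pos1(id54) recv 56: fwd; pos2(id90) recv 54: drop; pos3(id77) recv 90: fwd; pos4(id91) recv 77: drop; pos0(id56) recv 91: fwd
Round 2: pos2(id90) recv 56: drop; pos4(id91) recv 90: drop; pos1(id54) recv 91: fwd
Round 3: pos2(id90) recv 91: fwd
Round 4: pos3(id77) recv 91: fwd
Round 5: pos4(id91) recv 91: ELECTED

Answer: 54,56,91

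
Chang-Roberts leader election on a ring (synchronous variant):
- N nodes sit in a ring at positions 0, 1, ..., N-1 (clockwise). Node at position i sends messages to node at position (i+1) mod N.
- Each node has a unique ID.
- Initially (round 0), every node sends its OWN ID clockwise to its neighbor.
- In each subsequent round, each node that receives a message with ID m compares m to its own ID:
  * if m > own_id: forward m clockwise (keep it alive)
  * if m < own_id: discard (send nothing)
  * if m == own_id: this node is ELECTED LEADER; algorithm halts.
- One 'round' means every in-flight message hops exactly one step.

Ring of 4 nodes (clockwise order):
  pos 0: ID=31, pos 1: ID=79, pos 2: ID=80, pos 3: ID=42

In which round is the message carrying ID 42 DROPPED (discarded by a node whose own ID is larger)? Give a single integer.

Round 1: pos1(id79) recv 31: drop; pos2(id80) recv 79: drop; pos3(id42) recv 80: fwd; pos0(id31) recv 42: fwd
Round 2: pos0(id31) recv 80: fwd; pos1(id79) recv 42: drop
Round 3: pos1(id79) recv 80: fwd
Round 4: pos2(id80) recv 80: ELECTED
Message ID 42 originates at pos 3; dropped at pos 1 in round 2

Answer: 2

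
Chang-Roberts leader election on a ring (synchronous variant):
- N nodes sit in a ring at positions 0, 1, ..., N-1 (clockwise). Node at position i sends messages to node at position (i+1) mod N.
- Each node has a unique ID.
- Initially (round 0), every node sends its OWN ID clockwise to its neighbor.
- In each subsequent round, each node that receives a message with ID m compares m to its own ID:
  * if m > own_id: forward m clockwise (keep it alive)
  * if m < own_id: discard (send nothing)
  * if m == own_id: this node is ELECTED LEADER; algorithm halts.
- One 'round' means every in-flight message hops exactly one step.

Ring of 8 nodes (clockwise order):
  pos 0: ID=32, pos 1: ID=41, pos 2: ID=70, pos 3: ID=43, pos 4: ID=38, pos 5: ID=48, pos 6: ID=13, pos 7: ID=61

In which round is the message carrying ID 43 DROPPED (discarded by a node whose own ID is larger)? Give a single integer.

Round 1: pos1(id41) recv 32: drop; pos2(id70) recv 41: drop; pos3(id43) recv 70: fwd; pos4(id38) recv 43: fwd; pos5(id48) recv 38: drop; pos6(id13) recv 48: fwd; pos7(id61) recv 13: drop; pos0(id32) recv 61: fwd
Round 2: pos4(id38) recv 70: fwd; pos5(id48) recv 43: drop; pos7(id61) recv 48: drop; pos1(id41) recv 61: fwd
Round 3: pos5(id48) recv 70: fwd; pos2(id70) recv 61: drop
Round 4: pos6(id13) recv 70: fwd
Round 5: pos7(id61) recv 70: fwd
Round 6: pos0(id32) recv 70: fwd
Round 7: pos1(id41) recv 70: fwd
Round 8: pos2(id70) recv 70: ELECTED
Message ID 43 originates at pos 3; dropped at pos 5 in round 2

Answer: 2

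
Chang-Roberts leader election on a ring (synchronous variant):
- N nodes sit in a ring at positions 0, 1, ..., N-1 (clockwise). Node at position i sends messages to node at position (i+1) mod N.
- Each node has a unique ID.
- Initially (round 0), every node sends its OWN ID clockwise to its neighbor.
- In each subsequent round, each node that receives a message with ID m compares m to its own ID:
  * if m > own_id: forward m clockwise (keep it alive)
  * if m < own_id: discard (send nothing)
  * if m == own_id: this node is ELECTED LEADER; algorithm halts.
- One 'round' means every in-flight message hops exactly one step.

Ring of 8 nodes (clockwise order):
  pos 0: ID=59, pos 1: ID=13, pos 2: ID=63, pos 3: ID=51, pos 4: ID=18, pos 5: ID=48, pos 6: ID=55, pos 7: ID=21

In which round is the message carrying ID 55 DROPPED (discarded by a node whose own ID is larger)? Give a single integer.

Round 1: pos1(id13) recv 59: fwd; pos2(id63) recv 13: drop; pos3(id51) recv 63: fwd; pos4(id18) recv 51: fwd; pos5(id48) recv 18: drop; pos6(id55) recv 48: drop; pos7(id21) recv 55: fwd; pos0(id59) recv 21: drop
Round 2: pos2(id63) recv 59: drop; pos4(id18) recv 63: fwd; pos5(id48) recv 51: fwd; pos0(id59) recv 55: drop
Round 3: pos5(id48) recv 63: fwd; pos6(id55) recv 51: drop
Round 4: pos6(id55) recv 63: fwd
Round 5: pos7(id21) recv 63: fwd
Round 6: pos0(id59) recv 63: fwd
Round 7: pos1(id13) recv 63: fwd
Round 8: pos2(id63) recv 63: ELECTED
Message ID 55 originates at pos 6; dropped at pos 0 in round 2

Answer: 2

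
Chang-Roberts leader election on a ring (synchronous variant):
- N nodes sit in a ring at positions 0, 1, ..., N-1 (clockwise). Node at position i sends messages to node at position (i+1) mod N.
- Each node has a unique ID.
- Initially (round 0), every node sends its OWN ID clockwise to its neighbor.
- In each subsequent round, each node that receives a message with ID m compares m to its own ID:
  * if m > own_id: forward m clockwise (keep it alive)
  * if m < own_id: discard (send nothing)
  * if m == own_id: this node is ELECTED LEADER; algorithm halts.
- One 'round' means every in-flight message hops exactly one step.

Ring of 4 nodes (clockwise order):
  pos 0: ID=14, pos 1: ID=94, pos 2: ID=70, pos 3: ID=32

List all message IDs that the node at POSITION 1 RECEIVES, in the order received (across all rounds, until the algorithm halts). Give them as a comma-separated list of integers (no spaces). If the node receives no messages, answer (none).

Round 1: pos1(id94) recv 14: drop; pos2(id70) recv 94: fwd; pos3(id32) recv 70: fwd; pos0(id14) recv 32: fwd
Round 2: pos3(id32) recv 94: fwd; pos0(id14) recv 70: fwd; pos1(id94) recv 32: drop
Round 3: pos0(id14) recv 94: fwd; pos1(id94) recv 70: drop
Round 4: pos1(id94) recv 94: ELECTED

Answer: 14,32,70,94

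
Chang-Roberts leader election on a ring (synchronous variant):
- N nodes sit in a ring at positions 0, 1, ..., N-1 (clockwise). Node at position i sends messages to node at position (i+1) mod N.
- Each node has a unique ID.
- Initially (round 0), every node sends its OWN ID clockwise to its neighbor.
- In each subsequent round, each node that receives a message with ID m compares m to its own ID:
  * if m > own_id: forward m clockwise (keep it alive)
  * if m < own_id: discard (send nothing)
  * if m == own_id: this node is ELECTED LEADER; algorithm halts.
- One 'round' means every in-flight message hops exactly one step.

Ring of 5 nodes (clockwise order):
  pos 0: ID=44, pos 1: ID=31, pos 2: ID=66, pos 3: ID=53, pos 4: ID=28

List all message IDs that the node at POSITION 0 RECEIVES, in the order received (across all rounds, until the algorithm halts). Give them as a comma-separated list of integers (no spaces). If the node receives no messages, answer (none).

Answer: 28,53,66

Derivation:
Round 1: pos1(id31) recv 44: fwd; pos2(id66) recv 31: drop; pos3(id53) recv 66: fwd; pos4(id28) recv 53: fwd; pos0(id44) recv 28: drop
Round 2: pos2(id66) recv 44: drop; pos4(id28) recv 66: fwd; pos0(id44) recv 53: fwd
Round 3: pos0(id44) recv 66: fwd; pos1(id31) recv 53: fwd
Round 4: pos1(id31) recv 66: fwd; pos2(id66) recv 53: drop
Round 5: pos2(id66) recv 66: ELECTED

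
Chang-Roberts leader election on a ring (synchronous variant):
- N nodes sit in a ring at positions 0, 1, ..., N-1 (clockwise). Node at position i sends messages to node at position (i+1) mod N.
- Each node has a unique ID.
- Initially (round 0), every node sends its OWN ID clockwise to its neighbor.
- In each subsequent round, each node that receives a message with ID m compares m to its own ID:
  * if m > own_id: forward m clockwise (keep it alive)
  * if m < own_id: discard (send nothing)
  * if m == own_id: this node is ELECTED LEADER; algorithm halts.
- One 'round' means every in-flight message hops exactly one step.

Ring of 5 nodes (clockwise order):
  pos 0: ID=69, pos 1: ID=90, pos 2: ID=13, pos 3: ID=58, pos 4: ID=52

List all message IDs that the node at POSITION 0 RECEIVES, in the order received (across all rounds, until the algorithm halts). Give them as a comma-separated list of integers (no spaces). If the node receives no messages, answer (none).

Answer: 52,58,90

Derivation:
Round 1: pos1(id90) recv 69: drop; pos2(id13) recv 90: fwd; pos3(id58) recv 13: drop; pos4(id52) recv 58: fwd; pos0(id69) recv 52: drop
Round 2: pos3(id58) recv 90: fwd; pos0(id69) recv 58: drop
Round 3: pos4(id52) recv 90: fwd
Round 4: pos0(id69) recv 90: fwd
Round 5: pos1(id90) recv 90: ELECTED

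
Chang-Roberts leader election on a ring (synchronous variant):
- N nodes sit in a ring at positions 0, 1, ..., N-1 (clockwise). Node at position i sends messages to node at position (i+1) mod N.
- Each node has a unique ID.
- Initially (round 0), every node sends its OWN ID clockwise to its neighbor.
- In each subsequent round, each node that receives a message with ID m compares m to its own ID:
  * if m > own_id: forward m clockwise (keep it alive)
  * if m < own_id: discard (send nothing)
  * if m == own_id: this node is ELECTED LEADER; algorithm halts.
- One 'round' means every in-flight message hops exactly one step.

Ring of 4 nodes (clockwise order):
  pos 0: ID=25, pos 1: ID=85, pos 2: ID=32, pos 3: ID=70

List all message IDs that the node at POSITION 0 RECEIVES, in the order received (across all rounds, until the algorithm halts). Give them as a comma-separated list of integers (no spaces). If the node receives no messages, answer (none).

Round 1: pos1(id85) recv 25: drop; pos2(id32) recv 85: fwd; pos3(id70) recv 32: drop; pos0(id25) recv 70: fwd
Round 2: pos3(id70) recv 85: fwd; pos1(id85) recv 70: drop
Round 3: pos0(id25) recv 85: fwd
Round 4: pos1(id85) recv 85: ELECTED

Answer: 70,85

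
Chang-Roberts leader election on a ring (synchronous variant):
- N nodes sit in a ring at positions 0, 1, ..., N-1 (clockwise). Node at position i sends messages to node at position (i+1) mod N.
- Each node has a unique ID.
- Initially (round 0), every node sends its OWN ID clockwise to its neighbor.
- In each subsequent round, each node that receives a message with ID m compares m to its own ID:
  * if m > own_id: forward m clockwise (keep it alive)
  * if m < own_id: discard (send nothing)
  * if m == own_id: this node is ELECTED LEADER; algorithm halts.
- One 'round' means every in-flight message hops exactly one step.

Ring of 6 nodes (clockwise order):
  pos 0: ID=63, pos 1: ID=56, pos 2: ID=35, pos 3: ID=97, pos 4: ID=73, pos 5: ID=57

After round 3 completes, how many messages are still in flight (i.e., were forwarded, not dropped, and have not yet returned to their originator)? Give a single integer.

Answer: 2

Derivation:
Round 1: pos1(id56) recv 63: fwd; pos2(id35) recv 56: fwd; pos3(id97) recv 35: drop; pos4(id73) recv 97: fwd; pos5(id57) recv 73: fwd; pos0(id63) recv 57: drop
Round 2: pos2(id35) recv 63: fwd; pos3(id97) recv 56: drop; pos5(id57) recv 97: fwd; pos0(id63) recv 73: fwd
Round 3: pos3(id97) recv 63: drop; pos0(id63) recv 97: fwd; pos1(id56) recv 73: fwd
After round 3: 2 messages still in flight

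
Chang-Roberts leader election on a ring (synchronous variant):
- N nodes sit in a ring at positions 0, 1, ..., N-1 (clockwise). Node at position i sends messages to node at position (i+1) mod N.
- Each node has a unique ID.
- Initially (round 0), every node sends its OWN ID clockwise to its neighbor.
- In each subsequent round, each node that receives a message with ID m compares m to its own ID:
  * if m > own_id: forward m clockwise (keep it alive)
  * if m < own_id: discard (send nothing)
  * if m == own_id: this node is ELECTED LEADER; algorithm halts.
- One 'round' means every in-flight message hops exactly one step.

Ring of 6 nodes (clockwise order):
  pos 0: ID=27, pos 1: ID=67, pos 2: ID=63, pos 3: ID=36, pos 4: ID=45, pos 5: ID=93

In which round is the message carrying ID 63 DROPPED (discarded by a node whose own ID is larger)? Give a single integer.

Round 1: pos1(id67) recv 27: drop; pos2(id63) recv 67: fwd; pos3(id36) recv 63: fwd; pos4(id45) recv 36: drop; pos5(id93) recv 45: drop; pos0(id27) recv 93: fwd
Round 2: pos3(id36) recv 67: fwd; pos4(id45) recv 63: fwd; pos1(id67) recv 93: fwd
Round 3: pos4(id45) recv 67: fwd; pos5(id93) recv 63: drop; pos2(id63) recv 93: fwd
Round 4: pos5(id93) recv 67: drop; pos3(id36) recv 93: fwd
Round 5: pos4(id45) recv 93: fwd
Round 6: pos5(id93) recv 93: ELECTED
Message ID 63 originates at pos 2; dropped at pos 5 in round 3

Answer: 3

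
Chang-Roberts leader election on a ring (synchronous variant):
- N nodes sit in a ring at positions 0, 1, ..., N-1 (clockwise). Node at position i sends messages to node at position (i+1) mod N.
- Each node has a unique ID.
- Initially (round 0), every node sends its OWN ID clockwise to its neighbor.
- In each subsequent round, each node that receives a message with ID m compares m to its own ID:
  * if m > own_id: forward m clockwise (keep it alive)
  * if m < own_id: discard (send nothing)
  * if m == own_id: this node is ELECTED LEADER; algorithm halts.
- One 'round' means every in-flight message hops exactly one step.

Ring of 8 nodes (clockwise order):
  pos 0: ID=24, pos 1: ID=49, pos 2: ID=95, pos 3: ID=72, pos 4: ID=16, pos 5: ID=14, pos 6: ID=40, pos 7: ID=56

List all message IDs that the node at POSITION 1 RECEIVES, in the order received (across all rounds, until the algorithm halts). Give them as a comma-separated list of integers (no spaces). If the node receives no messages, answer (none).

Answer: 24,56,72,95

Derivation:
Round 1: pos1(id49) recv 24: drop; pos2(id95) recv 49: drop; pos3(id72) recv 95: fwd; pos4(id16) recv 72: fwd; pos5(id14) recv 16: fwd; pos6(id40) recv 14: drop; pos7(id56) recv 40: drop; pos0(id24) recv 56: fwd
Round 2: pos4(id16) recv 95: fwd; pos5(id14) recv 72: fwd; pos6(id40) recv 16: drop; pos1(id49) recv 56: fwd
Round 3: pos5(id14) recv 95: fwd; pos6(id40) recv 72: fwd; pos2(id95) recv 56: drop
Round 4: pos6(id40) recv 95: fwd; pos7(id56) recv 72: fwd
Round 5: pos7(id56) recv 95: fwd; pos0(id24) recv 72: fwd
Round 6: pos0(id24) recv 95: fwd; pos1(id49) recv 72: fwd
Round 7: pos1(id49) recv 95: fwd; pos2(id95) recv 72: drop
Round 8: pos2(id95) recv 95: ELECTED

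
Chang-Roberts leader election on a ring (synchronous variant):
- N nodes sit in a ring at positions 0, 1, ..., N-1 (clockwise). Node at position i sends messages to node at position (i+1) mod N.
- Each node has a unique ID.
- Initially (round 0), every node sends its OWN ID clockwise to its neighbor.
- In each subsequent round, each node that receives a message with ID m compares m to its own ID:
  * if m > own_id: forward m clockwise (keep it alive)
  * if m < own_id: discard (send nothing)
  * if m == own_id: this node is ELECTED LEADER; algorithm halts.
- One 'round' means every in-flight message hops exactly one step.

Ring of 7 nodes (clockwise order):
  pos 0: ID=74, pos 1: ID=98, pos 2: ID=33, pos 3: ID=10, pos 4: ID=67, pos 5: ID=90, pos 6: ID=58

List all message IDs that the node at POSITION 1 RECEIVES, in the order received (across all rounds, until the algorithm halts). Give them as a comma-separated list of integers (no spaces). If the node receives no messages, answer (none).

Round 1: pos1(id98) recv 74: drop; pos2(id33) recv 98: fwd; pos3(id10) recv 33: fwd; pos4(id67) recv 10: drop; pos5(id90) recv 67: drop; pos6(id58) recv 90: fwd; pos0(id74) recv 58: drop
Round 2: pos3(id10) recv 98: fwd; pos4(id67) recv 33: drop; pos0(id74) recv 90: fwd
Round 3: pos4(id67) recv 98: fwd; pos1(id98) recv 90: drop
Round 4: pos5(id90) recv 98: fwd
Round 5: pos6(id58) recv 98: fwd
Round 6: pos0(id74) recv 98: fwd
Round 7: pos1(id98) recv 98: ELECTED

Answer: 74,90,98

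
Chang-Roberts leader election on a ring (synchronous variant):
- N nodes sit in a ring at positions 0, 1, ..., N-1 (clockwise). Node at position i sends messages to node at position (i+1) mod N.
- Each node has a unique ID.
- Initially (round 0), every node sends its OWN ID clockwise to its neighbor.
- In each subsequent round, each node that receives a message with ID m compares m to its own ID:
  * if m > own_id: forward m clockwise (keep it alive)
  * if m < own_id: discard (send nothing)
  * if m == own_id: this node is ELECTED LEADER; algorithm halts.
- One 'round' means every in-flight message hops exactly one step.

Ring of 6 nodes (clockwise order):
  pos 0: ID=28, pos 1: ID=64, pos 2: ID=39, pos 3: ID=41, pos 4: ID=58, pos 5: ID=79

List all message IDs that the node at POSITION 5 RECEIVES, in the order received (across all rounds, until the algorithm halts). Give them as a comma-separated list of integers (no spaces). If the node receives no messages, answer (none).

Answer: 58,64,79

Derivation:
Round 1: pos1(id64) recv 28: drop; pos2(id39) recv 64: fwd; pos3(id41) recv 39: drop; pos4(id58) recv 41: drop; pos5(id79) recv 58: drop; pos0(id28) recv 79: fwd
Round 2: pos3(id41) recv 64: fwd; pos1(id64) recv 79: fwd
Round 3: pos4(id58) recv 64: fwd; pos2(id39) recv 79: fwd
Round 4: pos5(id79) recv 64: drop; pos3(id41) recv 79: fwd
Round 5: pos4(id58) recv 79: fwd
Round 6: pos5(id79) recv 79: ELECTED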